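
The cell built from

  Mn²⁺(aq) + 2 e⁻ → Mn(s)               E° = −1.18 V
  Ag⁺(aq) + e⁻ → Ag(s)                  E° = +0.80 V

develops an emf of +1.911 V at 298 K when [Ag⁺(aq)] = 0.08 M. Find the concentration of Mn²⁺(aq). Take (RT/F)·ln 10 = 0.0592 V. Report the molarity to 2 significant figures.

With Ag⁺/Ag at the cathode and Mn²⁺/Mn at the anode, E°cell = +0.80 − (−1.18) = +1.98 V (n = 2).
Since E = E° − (0.0592/n)·log Q, log Q = n(E° − E)/0.0592 = 2.331.
The balanced reaction is 2 Ag⁺(aq) + Mn(s) → 2 Ag(s) + Mn²⁺(aq), so Q = [Mn²⁺(aq)] / [Ag⁺(aq)]^2.
Substituting the known concentrations and solving, log [Mn²⁺(aq)] = 0.137 and [Mn²⁺(aq)] = 1.4 M.

1.4 M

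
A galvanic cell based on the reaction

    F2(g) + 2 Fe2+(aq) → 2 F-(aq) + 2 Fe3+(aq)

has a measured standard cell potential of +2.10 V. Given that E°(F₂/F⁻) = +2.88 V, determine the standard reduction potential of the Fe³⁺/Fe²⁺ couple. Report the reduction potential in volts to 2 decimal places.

In the reaction as written the F₂/F⁻ couple is reduced (cathode) and Fe³⁺/Fe²⁺ is oxidized (anode), so E°cell = E°(F₂/F⁻) − E°(Fe³⁺/Fe²⁺).
E°(Fe³⁺/Fe²⁺) = E°(cathode) − E°cell = +2.88 − (+2.10) = +0.78 V.

+0.78 V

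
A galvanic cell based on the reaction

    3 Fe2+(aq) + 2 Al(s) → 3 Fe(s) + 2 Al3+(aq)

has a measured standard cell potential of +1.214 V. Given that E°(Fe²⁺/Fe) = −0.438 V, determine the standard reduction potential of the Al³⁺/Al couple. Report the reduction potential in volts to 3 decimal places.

In the reaction as written the Fe²⁺/Fe couple is reduced (cathode) and Al³⁺/Al is oxidized (anode), so E°cell = E°(Fe²⁺/Fe) − E°(Al³⁺/Al).
E°(Al³⁺/Al) = E°(cathode) − E°cell = −0.438 − (+1.214) = −1.652 V.

−1.652 V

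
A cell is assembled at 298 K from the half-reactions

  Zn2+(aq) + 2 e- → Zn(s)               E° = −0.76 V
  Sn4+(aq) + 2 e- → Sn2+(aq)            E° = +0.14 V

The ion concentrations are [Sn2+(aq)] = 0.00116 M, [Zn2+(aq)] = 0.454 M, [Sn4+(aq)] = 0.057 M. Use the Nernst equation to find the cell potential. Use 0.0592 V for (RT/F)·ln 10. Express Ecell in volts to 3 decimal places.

+0.960 V

Since E°(Sn⁴⁺/Sn²⁺) > E°(Zn²⁺/Zn), Sn⁴⁺/Sn²⁺ serves as the cathode.
E°cell = +0.14 − (−0.76) = +0.90 V, with n = 2 electrons transferred.
Balancing gives Sn4+(aq) + Zn(s) → Sn2+(aq) + Zn2+(aq); hence Q = ([Sn2+(aq)]·[Zn2+(aq)]) / [Sn4+(aq)] = 0.00924 (log Q = −2.034).
E = E° − (0.0592/n)·log Q = +0.90 − (0.0592/2)(−2.034) = +0.960 V.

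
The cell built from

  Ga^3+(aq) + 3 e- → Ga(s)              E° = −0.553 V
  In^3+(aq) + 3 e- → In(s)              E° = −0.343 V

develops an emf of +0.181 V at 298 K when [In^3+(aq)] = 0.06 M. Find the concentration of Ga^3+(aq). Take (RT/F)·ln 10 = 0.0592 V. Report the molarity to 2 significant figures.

1.8 M

With In³⁺/In at the cathode and Ga³⁺/Ga at the anode, E°cell = −0.343 − (−0.553) = +0.210 V (n = 3).
Rearranging E = E° − (0.0592/n)·log Q gives log Q = 3(+0.210 − (+0.181))/0.0592 = 1.470.
Balancing electrons gives In^3+(aq) + Ga(s) → In(s) + Ga^3+(aq); thus Q = [Ga^3+(aq)] / [In^3+(aq)].
Substituting the known concentrations and solving, log [Ga^3+(aq)] = 0.248 and [Ga^3+(aq)] = 1.8 M.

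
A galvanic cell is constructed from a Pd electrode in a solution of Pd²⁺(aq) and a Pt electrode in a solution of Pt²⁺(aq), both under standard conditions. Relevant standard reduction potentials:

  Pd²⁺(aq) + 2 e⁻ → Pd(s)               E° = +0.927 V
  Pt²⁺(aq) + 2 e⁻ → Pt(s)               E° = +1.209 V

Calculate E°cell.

Of the two couples in this cell, the one with the more positive reduction potential is reduced at the cathode: here that is Pt²⁺/Pt (+1.209 V); Pd²⁺/Pd (+0.927 V) is the anode.
E°cell = E°(cathode) − E°(anode) = +1.209 − (+0.927) = +0.282 V.

+0.282 V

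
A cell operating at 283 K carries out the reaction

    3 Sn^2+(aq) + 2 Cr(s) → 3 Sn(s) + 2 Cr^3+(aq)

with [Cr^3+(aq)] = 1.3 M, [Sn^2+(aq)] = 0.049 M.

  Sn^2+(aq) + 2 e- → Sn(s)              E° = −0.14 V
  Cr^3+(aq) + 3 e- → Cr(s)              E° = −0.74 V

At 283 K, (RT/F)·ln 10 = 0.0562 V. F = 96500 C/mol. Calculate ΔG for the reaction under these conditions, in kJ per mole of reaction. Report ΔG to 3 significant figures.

−325 kJ/mol

The standard cell potential is −0.14 − (−0.74) = +0.60 V, with n = 6 electrons in the balanced equation.
Q = [Cr^3+(aq)]^2 / [Sn^2+(aq)]^3 = 1.44×10^4, so log Q = 4.157 and E = +0.60 − (0.0562/6)(4.157) = +0.5611 V.
Then ΔG = −nFE = −6 × 96500 × +0.5611 J/mol = −325 kJ/mol.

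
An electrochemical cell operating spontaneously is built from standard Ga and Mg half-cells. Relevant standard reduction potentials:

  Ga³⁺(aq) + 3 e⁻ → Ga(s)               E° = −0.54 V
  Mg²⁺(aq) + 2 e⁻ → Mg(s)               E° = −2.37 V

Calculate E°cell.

The Ga³⁺/Ga couple has the higher E°, so Ga ion is reduced (cathode) and Mg is oxidized (anode).
E°cell = E°(cathode) − E°(anode) = −0.54 − (−2.37) = +1.83 V.

+1.83 V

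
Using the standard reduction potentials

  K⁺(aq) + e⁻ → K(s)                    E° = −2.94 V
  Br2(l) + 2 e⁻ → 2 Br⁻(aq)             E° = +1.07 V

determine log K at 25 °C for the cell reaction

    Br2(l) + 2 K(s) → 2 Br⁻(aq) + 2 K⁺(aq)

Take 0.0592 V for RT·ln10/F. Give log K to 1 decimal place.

The Br₂/Br⁻ couple is reduced (cathode); E°cell = +1.07 − (−2.94) = +4.01 V with n = 2.
At equilibrium E = 0, so log K = nE°cell / 0.0592 = (2)(+4.01) / 0.0592 = 135.5.

log K = 135.5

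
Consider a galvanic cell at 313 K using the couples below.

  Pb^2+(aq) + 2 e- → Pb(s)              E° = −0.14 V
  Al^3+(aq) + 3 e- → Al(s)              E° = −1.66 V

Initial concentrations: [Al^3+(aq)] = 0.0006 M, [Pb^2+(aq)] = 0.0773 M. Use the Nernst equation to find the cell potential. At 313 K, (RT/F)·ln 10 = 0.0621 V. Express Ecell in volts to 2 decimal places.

+1.55 V

Since E°(Pb²⁺/Pb) > E°(Al³⁺/Al), Pb²⁺/Pb serves as the cathode.
The standard potential is −0.14 − (−1.66) = +1.52 V and the balanced reaction transfers n = 6 electrons.
For the overall reaction 3 Pb^2+(aq) + 2 Al(s) → 3 Pb(s) + 2 Al^3+(aq), Q = [Al^3+(aq)]^2 / [Pb^2+(aq)]^3 = 0.000779, giving log Q = −3.108.
Applying E = E° − (RT ln10/nF)·log Q gives +1.52 − (0.0621/6)(−3.108) = +1.55 V.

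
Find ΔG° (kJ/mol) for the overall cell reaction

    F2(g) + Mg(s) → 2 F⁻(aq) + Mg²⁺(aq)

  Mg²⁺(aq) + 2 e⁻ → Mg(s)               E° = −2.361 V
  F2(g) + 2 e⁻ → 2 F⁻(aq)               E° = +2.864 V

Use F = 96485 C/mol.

In the reaction as written F2(g) is reduced, so the F₂/F⁻ couple is the cathode and Mg²⁺/Mg is the anode.
E°cell = +2.864 − (−2.361) = +5.225 V; balancing electrons gives n = 2.
ΔG° = −nFE°cell = −(2)(96485)(+5.225) J/mol = −1008 kJ/mol.

−1008 kJ/mol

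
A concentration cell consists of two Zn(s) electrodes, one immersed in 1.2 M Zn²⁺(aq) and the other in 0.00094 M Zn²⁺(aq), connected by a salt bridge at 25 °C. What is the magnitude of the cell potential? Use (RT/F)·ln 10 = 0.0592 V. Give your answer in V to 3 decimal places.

For a concentration cell E°cell = 0, since both electrodes use the same couple.
The compartment with the higher Zn²⁺(aq) concentration (1.2 M) acts as the cathode; ions are reduced there and produced at the dilute (0.00094 M) anode.
With n = 2, Ecell = −(0.0592/2)·log([dilute]/[conc]) = −(0.0592/2)·log(0.00094/1.2) = +0.092 V.

0.092 V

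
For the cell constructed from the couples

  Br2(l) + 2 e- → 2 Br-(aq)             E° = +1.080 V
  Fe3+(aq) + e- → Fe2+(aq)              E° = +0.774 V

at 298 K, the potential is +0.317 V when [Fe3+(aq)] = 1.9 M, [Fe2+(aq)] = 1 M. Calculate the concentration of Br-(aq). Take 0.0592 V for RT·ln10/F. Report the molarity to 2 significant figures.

0.34 M

The Br₂/Br⁻ couple has the larger reduction potential, so it is the cathode: E°cell = +1.080 − (+0.774) = +0.306 V and n = 2.
Since E = E° − (0.0592/n)·log Q, log Q = n(E° − E)/0.0592 = −0.372.
For Br2(l) + 2 Fe2+(aq) → 2 Br-(aq) + 2 Fe3+(aq), the reaction quotient is Q = ([Br-(aq)]^2·[Fe3+(aq)]^2) / [Fe2+(aq)]^2.
Solving for the unknown gives log [Br-(aq)] = −0.465, so [Br-(aq)] ≈ 0.34 M.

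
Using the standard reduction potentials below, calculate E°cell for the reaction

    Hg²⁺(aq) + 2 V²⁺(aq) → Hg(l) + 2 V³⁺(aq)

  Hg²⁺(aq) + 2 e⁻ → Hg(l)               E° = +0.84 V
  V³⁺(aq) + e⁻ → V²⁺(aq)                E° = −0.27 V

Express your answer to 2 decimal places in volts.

+1.11 V

Hg²⁺(aq) gains electrons, so the Hg²⁺/Hg couple is the cathode; the V³⁺/V²⁺ couple is the anode.
E°cell = E°(cathode) − E°(anode) = +0.84 − (−0.27) = +1.11 V.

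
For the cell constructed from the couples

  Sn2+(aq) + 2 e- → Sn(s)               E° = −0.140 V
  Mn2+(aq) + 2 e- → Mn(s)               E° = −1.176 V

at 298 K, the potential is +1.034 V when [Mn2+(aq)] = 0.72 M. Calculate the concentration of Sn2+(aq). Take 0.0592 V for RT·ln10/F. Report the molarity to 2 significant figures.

0.62 M

Sn²⁺/Sn is the cathode (higher E°); E°cell = −0.140 − (−1.176) = +1.036 V with n = 2.
Since E = E° − (0.0592/n)·log Q, log Q = n(E° − E)/0.0592 = 0.068.
Balancing electrons gives Sn2+(aq) + Mn(s) → Sn(s) + Mn2+(aq); thus Q = [Mn2+(aq)] / [Sn2+(aq)].
Isolating [Sn2+(aq)] in Q = 10^{0.068} yields log [Sn2+(aq)] = −0.211, i.e. 0.62 M.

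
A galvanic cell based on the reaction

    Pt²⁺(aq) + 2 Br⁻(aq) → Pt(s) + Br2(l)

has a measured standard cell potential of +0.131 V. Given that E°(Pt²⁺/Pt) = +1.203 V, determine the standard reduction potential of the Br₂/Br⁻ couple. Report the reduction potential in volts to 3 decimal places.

+1.072 V

In the reaction as written the Pt²⁺/Pt couple is reduced (cathode) and Br₂/Br⁻ is oxidized (anode), so E°cell = E°(Pt²⁺/Pt) − E°(Br₂/Br⁻).
E°(Br₂/Br⁻) = E°(cathode) − E°cell = +1.203 − (+0.131) = +1.072 V.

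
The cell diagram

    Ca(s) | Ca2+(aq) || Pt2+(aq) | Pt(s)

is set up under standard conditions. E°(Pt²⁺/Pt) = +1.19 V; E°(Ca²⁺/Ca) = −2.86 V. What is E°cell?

By convention the left-hand electrode in cell notation is the anode (oxidation) and the right-hand electrode is the cathode (reduction).
E°cell = E°(right) − E°(left) = +1.19 − (−2.86) = +4.05 V.

+4.05 V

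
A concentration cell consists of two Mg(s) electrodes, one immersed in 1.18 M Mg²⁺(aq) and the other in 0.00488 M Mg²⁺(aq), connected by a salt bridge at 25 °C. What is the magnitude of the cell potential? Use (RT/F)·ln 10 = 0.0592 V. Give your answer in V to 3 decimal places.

For a concentration cell E°cell = 0, since both electrodes use the same couple.
The compartment with the higher Mg²⁺(aq) concentration (1.18 M) acts as the cathode; ions are reduced there and produced at the dilute (0.00488 M) anode.
With n = 2, Ecell = −(0.0592/2)·log([dilute]/[conc]) = −(0.0592/2)·log(0.00488/1.18) = +0.071 V.

0.071 V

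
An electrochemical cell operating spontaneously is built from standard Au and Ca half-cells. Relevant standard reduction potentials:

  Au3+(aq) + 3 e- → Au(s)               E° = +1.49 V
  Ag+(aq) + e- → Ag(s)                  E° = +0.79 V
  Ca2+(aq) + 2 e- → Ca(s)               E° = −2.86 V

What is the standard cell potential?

Of the two couples in this cell, the one with the more positive reduction potential is reduced at the cathode: here that is Au³⁺/Au (+1.49 V); Ca²⁺/Ca (−2.86 V) is the anode.
E°cell = E°(cathode) − E°(anode) = +1.49 − (−2.86) = +4.35 V.

+4.35 V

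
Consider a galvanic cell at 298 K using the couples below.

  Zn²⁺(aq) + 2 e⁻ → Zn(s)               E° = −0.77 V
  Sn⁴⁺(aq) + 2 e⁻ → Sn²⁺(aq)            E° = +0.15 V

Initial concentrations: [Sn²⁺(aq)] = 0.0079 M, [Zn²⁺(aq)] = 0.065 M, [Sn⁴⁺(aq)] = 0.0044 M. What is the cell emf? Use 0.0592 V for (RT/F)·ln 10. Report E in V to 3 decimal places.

+0.948 V

The Sn⁴⁺/Sn²⁺ couple has the more positive E°, so it is the cathode; Zn²⁺/Zn is the anode.
E°cell = +0.15 − (−0.77) = +0.92 V, with n = 2 electrons transferred.
The balanced reaction is Sn⁴⁺(aq) + Zn(s) → Sn²⁺(aq) + Zn²⁺(aq), so Q = ([Sn²⁺(aq)]·[Zn²⁺(aq)]) / [Sn⁴⁺(aq)] = 0.117 and log Q = −0.933.
By the Nernst equation, E = +0.92 − (0.0592/2)·(−0.933) = +0.948 V.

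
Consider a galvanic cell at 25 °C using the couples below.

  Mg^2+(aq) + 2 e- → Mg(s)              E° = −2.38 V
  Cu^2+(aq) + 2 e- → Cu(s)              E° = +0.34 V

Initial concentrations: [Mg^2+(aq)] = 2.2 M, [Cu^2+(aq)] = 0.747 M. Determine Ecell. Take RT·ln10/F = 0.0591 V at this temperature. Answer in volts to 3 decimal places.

Since E°(Cu²⁺/Cu) > E°(Mg²⁺/Mg), Cu²⁺/Cu serves as the cathode.
The standard potential is +0.34 − (−2.38) = +2.72 V and the balanced reaction transfers n = 2 electrons.
The balanced reaction is Cu^2+(aq) + Mg(s) → Cu(s) + Mg^2+(aq), so Q = [Mg^2+(aq)] / [Cu^2+(aq)] = 2.95 and log Q = 0.469.
Applying E = E° − (RT ln10/nF)·log Q gives +2.72 − (0.0591/2)(0.469) = +2.706 V.

+2.706 V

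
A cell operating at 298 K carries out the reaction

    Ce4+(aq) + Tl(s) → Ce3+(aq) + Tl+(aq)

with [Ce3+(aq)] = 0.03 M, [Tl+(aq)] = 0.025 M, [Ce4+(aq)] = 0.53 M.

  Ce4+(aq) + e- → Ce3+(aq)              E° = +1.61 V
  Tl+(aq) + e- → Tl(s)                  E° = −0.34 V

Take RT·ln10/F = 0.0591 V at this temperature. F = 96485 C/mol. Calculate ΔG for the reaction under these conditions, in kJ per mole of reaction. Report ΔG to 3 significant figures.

E°cell = +1.61 − (−0.34) = +1.95 V; the balanced reaction transfers n = 1 electron.
Here Q = ([Ce3+(aq)]·[Tl+(aq)]) / [Ce4+(aq)] = 0.00142 (log Q = −2.849), giving E = +1.95 − (0.0591/1)·(−2.849) = +2.1184 V.
Then ΔG = −nFE = −1 × 96485 × +2.1184 J/mol = −204 kJ/mol.

−204 kJ/mol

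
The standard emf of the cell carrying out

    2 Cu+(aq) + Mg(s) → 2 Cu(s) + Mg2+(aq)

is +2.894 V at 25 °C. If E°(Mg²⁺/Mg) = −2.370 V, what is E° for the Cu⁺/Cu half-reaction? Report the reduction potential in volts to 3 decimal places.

+0.524 V

In the reaction as written the Cu⁺/Cu couple is reduced (cathode) and Mg²⁺/Mg is oxidized (anode), so E°cell = E°(Cu⁺/Cu) − E°(Mg²⁺/Mg).
E°(Cu⁺/Cu) = E°cell + E°(anode) = +2.894 + (−2.370) = +0.524 V.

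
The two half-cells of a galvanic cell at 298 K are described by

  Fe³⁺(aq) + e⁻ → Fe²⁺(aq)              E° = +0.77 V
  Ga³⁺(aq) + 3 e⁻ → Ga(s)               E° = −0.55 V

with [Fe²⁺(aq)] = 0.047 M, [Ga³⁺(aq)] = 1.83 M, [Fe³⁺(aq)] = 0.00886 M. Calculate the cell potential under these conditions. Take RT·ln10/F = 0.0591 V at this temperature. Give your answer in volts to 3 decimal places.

+1.272 V

The Fe³⁺/Fe²⁺ couple has the more positive E°, so it is the cathode; Ga³⁺/Ga is the anode.
E°cell = E°cat − E°an = +0.77 − (−0.55) = +1.32 V; n = 3.
The balanced reaction is 3 Fe³⁺(aq) + Ga(s) → 3 Fe²⁺(aq) + Ga³⁺(aq), so Q = ([Fe²⁺(aq)]^3·[Ga³⁺(aq)]) / [Fe³⁺(aq)]^3 = 273 and log Q = 2.436.
By the Nernst equation, E = +1.32 − (0.0591/3)·(2.436) = +1.272 V.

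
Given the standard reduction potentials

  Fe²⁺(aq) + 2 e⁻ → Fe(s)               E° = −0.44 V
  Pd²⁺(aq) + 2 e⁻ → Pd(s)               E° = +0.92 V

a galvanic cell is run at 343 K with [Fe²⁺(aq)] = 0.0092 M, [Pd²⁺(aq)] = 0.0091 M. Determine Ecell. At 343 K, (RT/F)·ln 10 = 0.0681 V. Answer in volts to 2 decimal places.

Since E°(Pd²⁺/Pd) > E°(Fe²⁺/Fe), Pd²⁺/Pd serves as the cathode.
E°cell = E°cat − E°an = +0.92 − (−0.44) = +1.36 V; n = 2.
For the overall reaction Pd²⁺(aq) + Fe(s) → Pd(s) + Fe²⁺(aq), Q = [Fe²⁺(aq)] / [Pd²⁺(aq)] = 1.01, giving log Q = 0.005.
E = E° − (0.0681/n)·log Q = +1.36 − (0.0681/2)(0.005) = +1.36 V.

+1.36 V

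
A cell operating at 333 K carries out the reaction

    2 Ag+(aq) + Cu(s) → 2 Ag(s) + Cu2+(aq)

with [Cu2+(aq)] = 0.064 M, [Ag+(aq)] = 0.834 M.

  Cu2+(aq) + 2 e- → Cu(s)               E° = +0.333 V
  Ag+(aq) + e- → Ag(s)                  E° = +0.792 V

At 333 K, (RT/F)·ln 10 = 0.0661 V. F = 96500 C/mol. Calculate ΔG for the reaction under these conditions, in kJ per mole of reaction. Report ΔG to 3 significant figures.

−95.2 kJ/mol

E°cell = +0.792 − (+0.333) = +0.459 V; the balanced reaction transfers n = 2 electrons.
Here Q = [Cu2+(aq)] / [Ag+(aq)]^2 = 0.092 (log Q = −1.036), giving E = +0.459 − (0.0661/2)·(−1.036) = +0.4932 V.
Then ΔG = −nFE = −2 × 96500 × +0.4932 J/mol = −95.2 kJ/mol.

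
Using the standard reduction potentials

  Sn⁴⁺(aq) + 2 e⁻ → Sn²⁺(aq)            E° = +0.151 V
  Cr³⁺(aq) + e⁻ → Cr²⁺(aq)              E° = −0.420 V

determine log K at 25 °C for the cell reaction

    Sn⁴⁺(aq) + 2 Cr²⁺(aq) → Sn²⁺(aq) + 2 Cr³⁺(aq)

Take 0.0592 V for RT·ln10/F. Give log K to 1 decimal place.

log K = 19.3

The Sn⁴⁺/Sn²⁺ couple is reduced (cathode); E°cell = +0.151 − (−0.420) = +0.571 V with n = 2.
At equilibrium E = 0, so log K = nE°cell / 0.0592 = (2)(+0.571) / 0.0592 = 19.3.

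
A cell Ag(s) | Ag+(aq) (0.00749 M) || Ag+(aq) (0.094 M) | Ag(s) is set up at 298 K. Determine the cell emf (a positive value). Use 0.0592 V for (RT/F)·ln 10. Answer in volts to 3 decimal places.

0.065 V

For a concentration cell E°cell = 0, since both electrodes use the same couple.
The compartment with the higher Ag+(aq) concentration (0.094 M) acts as the cathode; ions are reduced there and produced at the dilute (0.00749 M) anode.
With n = 1, Ecell = −(0.0592/1)·log([dilute]/[conc]) = −(0.0592/1)·log(0.00749/0.094) = +0.065 V.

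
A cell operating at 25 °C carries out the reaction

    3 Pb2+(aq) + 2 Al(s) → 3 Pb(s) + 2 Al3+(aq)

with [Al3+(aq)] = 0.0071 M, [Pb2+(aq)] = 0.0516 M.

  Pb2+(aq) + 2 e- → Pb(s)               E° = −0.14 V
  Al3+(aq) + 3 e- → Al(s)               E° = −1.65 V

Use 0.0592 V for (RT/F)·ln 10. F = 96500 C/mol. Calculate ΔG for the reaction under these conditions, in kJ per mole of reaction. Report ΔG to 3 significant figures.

−877 kJ/mol

With Pb²⁺/Pb reduced at the cathode, E°cell = −0.14 − (−1.65) = +1.51 V and n = 6.
The reaction quotient is [Al3+(aq)]^2 / [Pb2+(aq)]^3 = 0.367; by Nernst, E = +1.51 − (0.0592/6)(−0.435) = +1.5143 V.
Finally ΔG = −nFE = −(6)(96500 C/mol)(+1.5143 V) = −877 kJ/mol.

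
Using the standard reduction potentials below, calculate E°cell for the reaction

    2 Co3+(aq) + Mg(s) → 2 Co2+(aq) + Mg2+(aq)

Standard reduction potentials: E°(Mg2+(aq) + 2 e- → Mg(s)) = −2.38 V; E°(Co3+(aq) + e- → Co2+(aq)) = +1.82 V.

Co3+(aq) gains electrons, so the Co³⁺/Co²⁺ couple is the cathode; the Mg²⁺/Mg couple is the anode.
E°cell = E°(cathode) − E°(anode) = +1.82 − (−2.38) = +4.20 V.
The positive value indicates the reaction is spontaneous as written.

+4.20 V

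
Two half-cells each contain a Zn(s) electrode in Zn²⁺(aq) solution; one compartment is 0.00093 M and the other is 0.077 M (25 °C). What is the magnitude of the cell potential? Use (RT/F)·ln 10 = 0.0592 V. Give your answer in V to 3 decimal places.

0.057 V

For a concentration cell E°cell = 0, since both electrodes use the same couple.
The compartment with the higher Zn²⁺(aq) concentration (0.077 M) acts as the cathode; ions are reduced there and produced at the dilute (0.00093 M) anode.
With n = 2, Ecell = −(0.0592/2)·log([dilute]/[conc]) = −(0.0592/2)·log(0.00093/0.077) = +0.057 V.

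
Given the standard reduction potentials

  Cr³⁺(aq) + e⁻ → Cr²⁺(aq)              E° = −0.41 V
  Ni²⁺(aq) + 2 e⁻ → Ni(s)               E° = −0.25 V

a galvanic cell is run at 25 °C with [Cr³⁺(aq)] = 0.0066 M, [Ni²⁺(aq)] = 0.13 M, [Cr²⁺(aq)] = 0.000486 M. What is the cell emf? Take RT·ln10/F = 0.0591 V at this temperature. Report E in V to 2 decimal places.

Ni²⁺/Ni is reduced (cathode, E° = −0.25 V) and Cr³⁺/Cr²⁺ is oxidized (anode).
E°cell = −0.25 − (−0.41) = +0.16 V, with n = 2 electrons transferred.
Balancing gives Ni²⁺(aq) + 2 Cr²⁺(aq) → Ni(s) + 2 Cr³⁺(aq); hence Q = [Cr³⁺(aq)]^2 / ([Ni²⁺(aq)]·[Cr²⁺(aq)]^2) = 1.42×10^3 (log Q = 3.152).
Applying E = E° − (RT ln10/nF)·log Q gives +0.16 − (0.0591/2)(3.152) = +0.07 V.

+0.07 V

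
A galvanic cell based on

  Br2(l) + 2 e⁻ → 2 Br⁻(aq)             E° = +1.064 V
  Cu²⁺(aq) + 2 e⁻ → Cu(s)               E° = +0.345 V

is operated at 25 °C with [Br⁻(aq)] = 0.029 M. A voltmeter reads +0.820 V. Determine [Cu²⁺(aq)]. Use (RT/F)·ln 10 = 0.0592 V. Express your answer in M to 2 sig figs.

Br₂/Br⁻ is the cathode (higher E°); E°cell = +1.064 − (+0.345) = +0.719 V with n = 2.
Since E = E° − (0.0592/n)·log Q, log Q = n(E° − E)/0.0592 = −3.412.
Balancing electrons gives Br2(l) + Cu(s) → 2 Br⁻(aq) + Cu²⁺(aq); thus Q = [Br⁻(aq)]^2·[Cu²⁺(aq)].
Isolating [Cu²⁺(aq)] in Q = 10^{−3.412} yields log [Cu²⁺(aq)] = −0.337, i.e. 0.46 M.

0.46 M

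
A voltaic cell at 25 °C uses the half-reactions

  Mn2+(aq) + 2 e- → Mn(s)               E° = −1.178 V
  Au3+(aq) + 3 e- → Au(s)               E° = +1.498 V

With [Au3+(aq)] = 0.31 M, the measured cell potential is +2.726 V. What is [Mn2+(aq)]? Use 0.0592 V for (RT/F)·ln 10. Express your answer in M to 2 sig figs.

The Au³⁺/Au couple has the larger reduction potential, so it is the cathode: E°cell = +1.498 − (−1.178) = +2.676 V and n = 6.
Since E = E° − (0.0592/n)·log Q, log Q = n(E° − E)/0.0592 = −5.068.
The balanced reaction is 2 Au3+(aq) + 3 Mn(s) → 2 Au(s) + 3 Mn2+(aq), so Q = [Mn2+(aq)]^3 / [Au3+(aq)]^2.
Solving for the unknown gives log [Mn2+(aq)] = −2.028, so [Mn2+(aq)] ≈ 0.0094 M.

0.0094 M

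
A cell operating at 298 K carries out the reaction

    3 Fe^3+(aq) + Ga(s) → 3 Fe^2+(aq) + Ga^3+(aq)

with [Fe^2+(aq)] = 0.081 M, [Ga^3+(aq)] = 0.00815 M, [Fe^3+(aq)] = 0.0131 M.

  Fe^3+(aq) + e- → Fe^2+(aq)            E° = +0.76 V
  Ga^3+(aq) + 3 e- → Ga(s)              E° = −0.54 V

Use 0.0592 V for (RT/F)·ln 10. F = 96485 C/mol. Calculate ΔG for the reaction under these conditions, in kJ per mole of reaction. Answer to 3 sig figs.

−375 kJ/mol

The standard cell potential is +0.76 − (−0.54) = +1.30 V, with n = 3 electrons in the balanced equation.
Here Q = ([Fe^2+(aq)]^3·[Ga^3+(aq)]) / [Fe^3+(aq)]^3 = 1.93 (log Q = 0.285), giving E = +1.30 − (0.0592/3)·(0.285) = +1.2944 V.
Finally ΔG = −nFE = −(3)(96485 C/mol)(+1.2944 V) = −375 kJ/mol.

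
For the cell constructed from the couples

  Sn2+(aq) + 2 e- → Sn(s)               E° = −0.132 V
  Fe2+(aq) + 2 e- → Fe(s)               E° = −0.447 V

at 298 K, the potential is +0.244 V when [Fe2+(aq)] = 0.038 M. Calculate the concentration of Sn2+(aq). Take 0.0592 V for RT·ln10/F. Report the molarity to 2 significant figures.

The Sn²⁺/Sn couple has the larger reduction potential, so it is the cathode: E°cell = −0.132 − (−0.447) = +0.315 V and n = 2.
From the Nernst equation, log Q = n(E° − E)/0.0592 = 2·(+0.315 − (+0.244))/0.0592 = 2.399.
For Sn2+(aq) + Fe(s) → Sn(s) + Fe2+(aq), the reaction quotient is Q = [Fe2+(aq)] / [Sn2+(aq)].
Isolating [Sn2+(aq)] in Q = 10^{2.399} yields log [Sn2+(aq)] = −3.819, i.e. 0.00015 M.

0.00015 M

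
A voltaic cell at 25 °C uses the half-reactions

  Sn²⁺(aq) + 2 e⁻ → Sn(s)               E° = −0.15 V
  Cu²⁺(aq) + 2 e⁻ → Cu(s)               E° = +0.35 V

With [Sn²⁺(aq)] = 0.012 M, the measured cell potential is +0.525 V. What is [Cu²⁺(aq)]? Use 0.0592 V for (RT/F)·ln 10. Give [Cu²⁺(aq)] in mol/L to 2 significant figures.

Cu²⁺/Cu is the cathode (higher E°); E°cell = +0.35 − (−0.15) = +0.50 V with n = 2.
Rearranging E = E° − (0.0592/n)·log Q gives log Q = 2(+0.50 − (+0.525))/0.0592 = −0.845.
Balancing electrons gives Cu²⁺(aq) + Sn(s) → Cu(s) + Sn²⁺(aq); thus Q = [Sn²⁺(aq)] / [Cu²⁺(aq)].
Solving for the unknown gives log [Cu²⁺(aq)] = −1.076, so [Cu²⁺(aq)] ≈ 0.084 M.

0.084 M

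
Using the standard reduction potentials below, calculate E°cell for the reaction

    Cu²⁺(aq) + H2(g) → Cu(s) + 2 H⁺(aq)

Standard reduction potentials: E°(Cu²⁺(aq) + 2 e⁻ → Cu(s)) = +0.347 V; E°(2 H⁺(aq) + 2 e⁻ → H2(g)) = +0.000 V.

+0.347 V

Cu²⁺(aq) gains electrons, so the Cu²⁺/Cu couple is the cathode; the 2H⁺/H₂ couple is the anode.
E°cell = E°(cathode) − E°(anode) = +0.347 − (+0.000) = +0.347 V.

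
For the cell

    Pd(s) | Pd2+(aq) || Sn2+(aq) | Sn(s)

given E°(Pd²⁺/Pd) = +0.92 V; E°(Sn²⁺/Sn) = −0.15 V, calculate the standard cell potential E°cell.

By convention the left-hand electrode in cell notation is the anode (oxidation) and the right-hand electrode is the cathode (reduction).
E°cell = E°(right) − E°(left) = −0.15 − (+0.92) = −1.07 V.
The negative sign shows that, as written, the cell would require an external voltage to drive the reaction.

−1.07 V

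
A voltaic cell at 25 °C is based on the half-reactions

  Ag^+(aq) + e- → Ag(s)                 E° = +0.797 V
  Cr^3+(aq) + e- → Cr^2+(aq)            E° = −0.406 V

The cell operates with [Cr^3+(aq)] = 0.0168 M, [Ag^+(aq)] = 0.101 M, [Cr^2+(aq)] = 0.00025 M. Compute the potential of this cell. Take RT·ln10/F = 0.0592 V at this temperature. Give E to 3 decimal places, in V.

Ag⁺/Ag is reduced (cathode, E° = +0.797 V) and Cr³⁺/Cr²⁺ is oxidized (anode).
E°cell = +0.797 − (−0.406) = +1.203 V, with n = 1 electron transferred.
For the overall reaction Ag^+(aq) + Cr^2+(aq) → Ag(s) + Cr^3+(aq), Q = [Cr^3+(aq)] / ([Ag^+(aq)]·[Cr^2+(aq)]) = 665, giving log Q = 2.823.
By the Nernst equation, E = +1.203 − (0.0592/1)·(2.823) = +1.036 V.

+1.036 V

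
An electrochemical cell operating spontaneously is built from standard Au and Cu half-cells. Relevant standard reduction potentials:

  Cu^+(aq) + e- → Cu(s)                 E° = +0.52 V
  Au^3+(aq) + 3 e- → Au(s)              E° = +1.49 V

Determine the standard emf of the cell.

Of the two couples in this cell, the one with the more positive reduction potential is reduced at the cathode: here that is Au³⁺/Au (+1.49 V); Cu⁺/Cu (+0.52 V) is the anode.
E°cell = E°(cathode) − E°(anode) = +1.49 − (+0.52) = +0.97 V.

+0.97 V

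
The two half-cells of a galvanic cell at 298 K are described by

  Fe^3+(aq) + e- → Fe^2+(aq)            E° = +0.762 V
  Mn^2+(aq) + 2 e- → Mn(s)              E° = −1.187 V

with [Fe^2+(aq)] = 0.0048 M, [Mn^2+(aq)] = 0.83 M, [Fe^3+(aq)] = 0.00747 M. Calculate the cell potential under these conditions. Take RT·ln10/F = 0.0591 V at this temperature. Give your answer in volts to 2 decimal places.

+1.96 V

Fe³⁺/Fe²⁺ is reduced (cathode, E° = +0.762 V) and Mn²⁺/Mn is oxidized (anode).
E°cell = E°cat − E°an = +0.762 − (−1.187) = +1.949 V; n = 2.
The balanced reaction is 2 Fe^3+(aq) + Mn(s) → 2 Fe^2+(aq) + Mn^2+(aq), so Q = ([Fe^2+(aq)]^2·[Mn^2+(aq)]) / [Fe^3+(aq)]^2 = 0.343 and log Q = −0.465.
By the Nernst equation, E = +1.949 − (0.0591/2)·(−0.465) = +1.96 V.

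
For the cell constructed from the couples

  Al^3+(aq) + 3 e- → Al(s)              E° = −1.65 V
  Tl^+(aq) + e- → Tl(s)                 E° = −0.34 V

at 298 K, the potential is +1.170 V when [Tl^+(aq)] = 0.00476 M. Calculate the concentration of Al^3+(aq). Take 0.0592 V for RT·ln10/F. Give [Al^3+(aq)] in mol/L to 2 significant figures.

With Tl⁺/Tl at the cathode and Al³⁺/Al at the anode, E°cell = −0.34 − (−1.65) = +1.31 V (n = 3).
Rearranging E = E° − (0.0592/n)·log Q gives log Q = 3(+1.31 − (+1.170))/0.0592 = 7.095.
Balancing electrons gives 3 Tl^+(aq) + Al(s) → 3 Tl(s) + Al^3+(aq); thus Q = [Al^3+(aq)] / [Tl^+(aq)]^3.
Isolating [Al^3+(aq)] in Q = 10^{7.095} yields log [Al^3+(aq)] = 0.128, i.e. 1.3 M.

1.3 M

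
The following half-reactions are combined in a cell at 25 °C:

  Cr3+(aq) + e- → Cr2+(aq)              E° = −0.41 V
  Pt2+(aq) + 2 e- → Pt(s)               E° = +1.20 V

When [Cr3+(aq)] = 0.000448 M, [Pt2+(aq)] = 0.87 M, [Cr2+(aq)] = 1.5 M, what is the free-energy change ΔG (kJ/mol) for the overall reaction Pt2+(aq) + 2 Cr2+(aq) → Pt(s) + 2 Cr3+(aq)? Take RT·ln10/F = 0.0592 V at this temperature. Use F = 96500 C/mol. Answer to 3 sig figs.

The standard cell potential is +1.20 − (−0.41) = +1.61 V, with n = 2 electrons in the balanced equation.
The reaction quotient is [Cr3+(aq)]^2 / ([Pt2+(aq)]·[Cr2+(aq)]^2) = 1.03×10^−7; by Nernst, E = +1.61 − (0.0592/2)(−6.989) = +1.8169 V.
ΔG = −nFE = −(2)(96500)(+1.8169) J/mol = −351 kJ/mol.

−351 kJ/mol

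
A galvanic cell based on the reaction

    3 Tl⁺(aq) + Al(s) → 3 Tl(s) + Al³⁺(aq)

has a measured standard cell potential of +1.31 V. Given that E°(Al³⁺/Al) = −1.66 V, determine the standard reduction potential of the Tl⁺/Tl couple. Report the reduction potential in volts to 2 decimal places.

−0.35 V

In the reaction as written the Tl⁺/Tl couple is reduced (cathode) and Al³⁺/Al is oxidized (anode), so E°cell = E°(Tl⁺/Tl) − E°(Al³⁺/Al).
E°(Tl⁺/Tl) = E°cell + E°(anode) = +1.31 + (−1.66) = −0.35 V.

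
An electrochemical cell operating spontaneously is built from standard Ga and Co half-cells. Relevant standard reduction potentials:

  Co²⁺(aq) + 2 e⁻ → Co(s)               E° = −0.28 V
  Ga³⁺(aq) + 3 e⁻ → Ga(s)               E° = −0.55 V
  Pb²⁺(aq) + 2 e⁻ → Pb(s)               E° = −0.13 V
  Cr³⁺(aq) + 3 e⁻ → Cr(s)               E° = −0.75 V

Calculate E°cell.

+0.27 V

Of the two couples in this cell, the one with the more positive reduction potential is reduced at the cathode: here that is Co²⁺/Co (−0.28 V); Ga³⁺/Ga (−0.55 V) is the anode.
E°cell = E°(cathode) − E°(anode) = −0.28 − (−0.55) = +0.27 V.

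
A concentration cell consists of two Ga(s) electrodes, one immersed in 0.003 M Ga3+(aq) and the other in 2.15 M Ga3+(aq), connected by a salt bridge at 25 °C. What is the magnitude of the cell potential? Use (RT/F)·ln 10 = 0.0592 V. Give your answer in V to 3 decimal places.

0.056 V

For a concentration cell E°cell = 0, since both electrodes use the same couple.
The compartment with the higher Ga3+(aq) concentration (2.15 M) acts as the cathode; ions are reduced there and produced at the dilute (0.003 M) anode.
With n = 3, Ecell = −(0.0592/3)·log([dilute]/[conc]) = −(0.0592/3)·log(0.003/2.15) = +0.056 V.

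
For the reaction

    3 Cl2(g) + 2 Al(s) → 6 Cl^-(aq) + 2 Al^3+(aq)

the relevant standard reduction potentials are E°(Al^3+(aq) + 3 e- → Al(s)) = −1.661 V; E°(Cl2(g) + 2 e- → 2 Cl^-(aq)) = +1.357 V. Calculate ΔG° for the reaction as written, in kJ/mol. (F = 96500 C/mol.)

In the reaction as written Cl2(g) is reduced, so the Cl₂/Cl⁻ couple is the cathode and Al³⁺/Al is the anode.
E°cell = +1.357 − (−1.661) = +3.018 V; balancing electrons gives n = 6.
ΔG° = −nFE°cell = −(6)(96500)(+3.018) J/mol = −1747 kJ/mol.

−1747 kJ/mol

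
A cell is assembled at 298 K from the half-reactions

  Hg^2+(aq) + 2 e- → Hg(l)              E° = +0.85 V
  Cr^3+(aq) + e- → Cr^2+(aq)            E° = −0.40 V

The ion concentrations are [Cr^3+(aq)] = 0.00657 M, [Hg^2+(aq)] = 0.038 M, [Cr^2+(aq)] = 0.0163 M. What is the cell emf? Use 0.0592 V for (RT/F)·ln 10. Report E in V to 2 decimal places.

Since E°(Hg²⁺/Hg) > E°(Cr³⁺/Cr²⁺), Hg²⁺/Hg serves as the cathode.
E°cell = E°cat − E°an = +0.85 − (−0.40) = +1.25 V; n = 2.
The balanced reaction is Hg^2+(aq) + 2 Cr^2+(aq) → Hg(l) + 2 Cr^3+(aq), so Q = [Cr^3+(aq)]^2 / ([Hg^2+(aq)]·[Cr^2+(aq)]^2) = 4.28 and log Q = 0.631.
Applying E = E° − (RT ln10/nF)·log Q gives +1.25 − (0.0592/2)(0.631) = +1.23 V.

+1.23 V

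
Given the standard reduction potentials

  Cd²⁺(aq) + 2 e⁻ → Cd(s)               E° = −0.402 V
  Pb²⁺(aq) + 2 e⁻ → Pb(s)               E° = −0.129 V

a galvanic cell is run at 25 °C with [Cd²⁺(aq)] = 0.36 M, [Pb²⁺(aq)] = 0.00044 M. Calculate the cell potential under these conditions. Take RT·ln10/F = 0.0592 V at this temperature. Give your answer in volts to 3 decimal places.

Since E°(Pb²⁺/Pb) > E°(Cd²⁺/Cd), Pb²⁺/Pb serves as the cathode.
The standard potential is −0.129 − (−0.402) = +0.273 V and the balanced reaction transfers n = 2 electrons.
The balanced reaction is Pb²⁺(aq) + Cd(s) → Pb(s) + Cd²⁺(aq), so Q = [Cd²⁺(aq)] / [Pb²⁺(aq)] = 818 and log Q = 2.913.
By the Nernst equation, E = +0.273 − (0.0592/2)·(2.913) = +0.187 V.

+0.187 V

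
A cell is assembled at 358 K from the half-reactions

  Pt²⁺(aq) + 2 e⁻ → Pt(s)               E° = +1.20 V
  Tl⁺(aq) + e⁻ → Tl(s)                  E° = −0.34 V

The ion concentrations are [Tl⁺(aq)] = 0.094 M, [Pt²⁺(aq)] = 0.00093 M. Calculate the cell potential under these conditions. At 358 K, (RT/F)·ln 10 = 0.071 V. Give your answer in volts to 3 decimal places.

Pt²⁺/Pt is reduced (cathode, E° = +1.20 V) and Tl⁺/Tl is oxidized (anode).
The standard potential is +1.20 − (−0.34) = +1.54 V and the balanced reaction transfers n = 2 electrons.
The balanced reaction is Pt²⁺(aq) + 2 Tl(s) → Pt(s) + 2 Tl⁺(aq), so Q = [Tl⁺(aq)]^2 / [Pt²⁺(aq)] = 9.5 and log Q = 0.978.
E = E° − (0.071/n)·log Q = +1.54 − (0.071/2)(0.978) = +1.505 V.

+1.505 V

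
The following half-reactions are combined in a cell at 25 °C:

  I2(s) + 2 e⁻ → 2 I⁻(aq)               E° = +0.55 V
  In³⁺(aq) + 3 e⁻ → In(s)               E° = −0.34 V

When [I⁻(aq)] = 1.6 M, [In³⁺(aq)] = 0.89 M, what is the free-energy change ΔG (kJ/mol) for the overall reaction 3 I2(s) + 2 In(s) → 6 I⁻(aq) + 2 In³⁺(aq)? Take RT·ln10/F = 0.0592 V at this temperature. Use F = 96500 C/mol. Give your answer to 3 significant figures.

−509 kJ/mol

E°cell = +0.55 − (−0.34) = +0.89 V; the balanced reaction transfers n = 6 electrons.
The reaction quotient is [I⁻(aq)]^6·[In³⁺(aq)]^2 = 13.3; by Nernst, E = +0.89 − (0.0592/6)(1.123) = +0.8789 V.
Finally ΔG = −nFE = −(6)(96500 C/mol)(+0.8789 V) = −509 kJ/mol.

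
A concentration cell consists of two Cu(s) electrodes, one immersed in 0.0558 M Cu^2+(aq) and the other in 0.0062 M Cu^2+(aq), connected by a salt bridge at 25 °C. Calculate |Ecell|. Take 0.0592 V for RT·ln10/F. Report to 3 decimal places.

For a concentration cell E°cell = 0, since both electrodes use the same couple.
The compartment with the higher Cu^2+(aq) concentration (0.0558 M) acts as the cathode; ions are reduced there and produced at the dilute (0.0062 M) anode.
With n = 2, Ecell = −(0.0592/2)·log([dilute]/[conc]) = −(0.0592/2)·log(0.0062/0.0558) = +0.028 V.

0.028 V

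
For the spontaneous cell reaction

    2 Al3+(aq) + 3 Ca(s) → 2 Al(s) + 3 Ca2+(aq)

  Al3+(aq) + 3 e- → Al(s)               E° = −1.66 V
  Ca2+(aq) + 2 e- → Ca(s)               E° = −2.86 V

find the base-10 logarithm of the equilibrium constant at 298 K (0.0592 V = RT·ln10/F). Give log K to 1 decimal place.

log K = 121.6

The Al³⁺/Al couple is reduced (cathode); E°cell = −1.66 − (−2.86) = +1.20 V with n = 6.
At equilibrium E = 0, so log K = nE°cell / 0.0592 = (6)(+1.20) / 0.0592 = 121.6.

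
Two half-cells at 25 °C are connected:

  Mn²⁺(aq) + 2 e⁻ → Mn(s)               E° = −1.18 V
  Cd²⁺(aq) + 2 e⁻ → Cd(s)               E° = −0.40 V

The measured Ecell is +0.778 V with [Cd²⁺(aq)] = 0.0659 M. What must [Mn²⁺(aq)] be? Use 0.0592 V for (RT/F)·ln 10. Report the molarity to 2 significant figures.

Cd²⁺/Cd is the cathode (higher E°); E°cell = −0.40 − (−1.18) = +0.78 V with n = 2.
From the Nernst equation, log Q = n(E° − E)/0.0592 = 2·(+0.78 − (+0.778))/0.0592 = 0.068.
For Cd²⁺(aq) + Mn(s) → Cd(s) + Mn²⁺(aq), the reaction quotient is Q = [Mn²⁺(aq)] / [Cd²⁺(aq)].
Substituting the known concentrations and solving, log [Mn²⁺(aq)] = −1.113 and [Mn²⁺(aq)] = 0.077 M.

0.077 M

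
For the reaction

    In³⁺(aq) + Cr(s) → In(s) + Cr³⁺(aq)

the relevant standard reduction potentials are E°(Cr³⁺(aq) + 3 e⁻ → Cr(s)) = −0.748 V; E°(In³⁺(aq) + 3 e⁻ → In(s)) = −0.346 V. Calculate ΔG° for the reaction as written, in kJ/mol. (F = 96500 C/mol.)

−116 kJ/mol

In the reaction as written In³⁺(aq) is reduced, so the In³⁺/In couple is the cathode and Cr³⁺/Cr is the anode.
E°cell = −0.346 − (−0.748) = +0.402 V; balancing electrons gives n = 3.
ΔG° = −nFE°cell = −(3)(96500)(+0.402) J/mol = −116 kJ/mol.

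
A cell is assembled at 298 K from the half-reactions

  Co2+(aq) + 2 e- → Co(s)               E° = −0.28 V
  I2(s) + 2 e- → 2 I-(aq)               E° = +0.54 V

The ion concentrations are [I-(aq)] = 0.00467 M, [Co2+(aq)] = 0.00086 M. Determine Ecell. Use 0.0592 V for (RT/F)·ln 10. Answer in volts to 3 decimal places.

+1.049 V

Since E°(I₂/I⁻) > E°(Co²⁺/Co), I₂/I⁻ serves as the cathode.
The standard potential is +0.54 − (−0.28) = +0.82 V and the balanced reaction transfers n = 2 electrons.
For the overall reaction I2(s) + Co(s) → 2 I-(aq) + Co2+(aq), Q = [I-(aq)]^2·[Co2+(aq)] = 1.88×10^−8, giving log Q = −7.727.
Applying E = E° − (RT ln10/nF)·log Q gives +0.82 − (0.0592/2)(−7.727) = +1.049 V.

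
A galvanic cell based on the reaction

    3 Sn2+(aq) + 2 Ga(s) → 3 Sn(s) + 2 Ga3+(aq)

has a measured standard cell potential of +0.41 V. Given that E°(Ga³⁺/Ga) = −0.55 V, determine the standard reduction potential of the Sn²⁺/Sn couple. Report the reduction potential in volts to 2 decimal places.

−0.14 V

In the reaction as written the Sn²⁺/Sn couple is reduced (cathode) and Ga³⁺/Ga is oxidized (anode), so E°cell = E°(Sn²⁺/Sn) − E°(Ga³⁺/Ga).
E°(Sn²⁺/Sn) = E°cell + E°(anode) = +0.41 + (−0.55) = −0.14 V.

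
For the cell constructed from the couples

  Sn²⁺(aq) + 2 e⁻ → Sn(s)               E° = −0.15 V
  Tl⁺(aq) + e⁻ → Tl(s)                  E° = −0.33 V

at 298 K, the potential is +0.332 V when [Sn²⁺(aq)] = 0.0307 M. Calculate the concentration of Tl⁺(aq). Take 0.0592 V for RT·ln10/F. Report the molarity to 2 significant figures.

Sn²⁺/Sn is the cathode (higher E°); E°cell = −0.15 − (−0.33) = +0.18 V with n = 2.
Since E = E° − (0.0592/n)·log Q, log Q = n(E° − E)/0.0592 = −5.135.
The balanced reaction is Sn²⁺(aq) + 2 Tl(s) → Sn(s) + 2 Tl⁺(aq), so Q = [Tl⁺(aq)]^2 / [Sn²⁺(aq)].
Isolating [Tl⁺(aq)] in Q = 10^{−5.135} yields log [Tl⁺(aq)] = −3.324, i.e. 0.00047 M.

0.00047 M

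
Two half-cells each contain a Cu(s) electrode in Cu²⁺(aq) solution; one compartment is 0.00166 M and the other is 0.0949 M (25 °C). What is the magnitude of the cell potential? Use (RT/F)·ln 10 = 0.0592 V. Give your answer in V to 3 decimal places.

For a concentration cell E°cell = 0, since both electrodes use the same couple.
The compartment with the higher Cu²⁺(aq) concentration (0.0949 M) acts as the cathode; ions are reduced there and produced at the dilute (0.00166 M) anode.
With n = 2, Ecell = −(0.0592/2)·log([dilute]/[conc]) = −(0.0592/2)·log(0.00166/0.0949) = +0.052 V.

0.052 V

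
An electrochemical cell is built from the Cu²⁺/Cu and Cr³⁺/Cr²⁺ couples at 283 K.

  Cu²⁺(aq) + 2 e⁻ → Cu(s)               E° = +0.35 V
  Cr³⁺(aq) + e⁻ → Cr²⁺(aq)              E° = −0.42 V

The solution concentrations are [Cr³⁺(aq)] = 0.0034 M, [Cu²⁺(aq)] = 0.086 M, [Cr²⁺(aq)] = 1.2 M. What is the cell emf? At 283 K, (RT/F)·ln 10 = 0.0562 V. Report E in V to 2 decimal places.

+0.88 V

Cu²⁺/Cu is reduced (cathode, E° = +0.35 V) and Cr³⁺/Cr²⁺ is oxidized (anode).
E°cell = E°cat − E°an = +0.35 − (−0.42) = +0.77 V; n = 2.
Balancing gives Cu²⁺(aq) + 2 Cr²⁺(aq) → Cu(s) + 2 Cr³⁺(aq); hence Q = [Cr³⁺(aq)]^2 / ([Cu²⁺(aq)]·[Cr²⁺(aq)]^2) = 9.33×10^−5 (log Q = −4.030).
Applying E = E° − (RT ln10/nF)·log Q gives +0.77 − (0.0562/2)(−4.030) = +0.88 V.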